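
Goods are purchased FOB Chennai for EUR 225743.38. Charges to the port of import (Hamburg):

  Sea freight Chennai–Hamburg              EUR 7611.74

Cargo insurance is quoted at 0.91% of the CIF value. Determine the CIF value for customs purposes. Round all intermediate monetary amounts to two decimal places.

CIF value: EUR 235498.15

Let C be the CIF value. C = FOB price + freight + 0.91% × C
C − 0.91% × C = 225743.38 + 7611.74
0.9909 × C = 233355.12
C = 233355.12 / 0.9909 = 235498.15
Insurance premium = 0.91% × 235498.15 = 2143.03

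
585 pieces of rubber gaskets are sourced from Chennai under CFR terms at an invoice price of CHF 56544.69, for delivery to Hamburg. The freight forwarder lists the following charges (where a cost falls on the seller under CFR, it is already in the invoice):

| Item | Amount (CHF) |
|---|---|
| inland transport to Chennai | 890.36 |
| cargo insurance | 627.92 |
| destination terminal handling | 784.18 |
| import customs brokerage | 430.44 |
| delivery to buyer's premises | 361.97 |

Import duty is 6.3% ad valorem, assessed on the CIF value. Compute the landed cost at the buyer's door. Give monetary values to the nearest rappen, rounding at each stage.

Total landed cost: CHF 62351.07

CFR: the seller pays costs through ocean freight to the destination port, but not insurance.
Already in the invoice (seller's account under CFR): inland to port — exclude.
CIF value = CFR price + insurance = 56544.69 + 627.92 = 57172.61
Import duty = 57172.61 × 6.3% = 3601.87
Buyer bears: insurance 627.92 + destination terminal 784.18 + brokerage 430.44 + delivery 361.97 + duty 3601.87 = 5806.38
Landed cost = invoice 56544.69 + 5806.38 = 62351.07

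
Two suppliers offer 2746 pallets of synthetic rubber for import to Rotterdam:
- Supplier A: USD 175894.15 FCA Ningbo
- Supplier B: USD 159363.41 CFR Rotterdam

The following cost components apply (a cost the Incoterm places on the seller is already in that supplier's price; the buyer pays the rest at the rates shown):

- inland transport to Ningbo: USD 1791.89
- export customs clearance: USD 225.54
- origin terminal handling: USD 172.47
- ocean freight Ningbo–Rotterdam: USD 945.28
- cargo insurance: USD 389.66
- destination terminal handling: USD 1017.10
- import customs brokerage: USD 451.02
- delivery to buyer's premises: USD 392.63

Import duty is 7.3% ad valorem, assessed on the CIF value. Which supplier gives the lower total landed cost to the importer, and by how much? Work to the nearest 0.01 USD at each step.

Supplier B is cheaper by USD 18936.83

Supplier A (FCA):
CIF value = FCA price + origin terminal + freight + insurance = 175894.15 + 172.47 + 945.28 + 389.66 = 177401.56
Import duty = 177401.56 × 7.3% = 12950.31
Buyer bears (A): 172.47 + 945.28 + 389.66 + 1017.10 + 451.02 + 392.63 = 3368.16
Landed cost (A) = invoice 175894.15 + 3368.16 + duty 12950.31 = 192212.62
Supplier B (CFR):
CIF value = CFR price + insurance = 159363.41 + 389.66 = 159753.07
Import duty = 159753.07 × 7.3% = 11661.97
Buyer bears (B): 389.66 + 1017.10 + 451.02 + 392.63 = 2250.41
Landed cost (B) = invoice 159363.41 + 2250.41 + duty 11661.97 = 173275.79
Difference = |192212.62 − 173275.79| = 18936.83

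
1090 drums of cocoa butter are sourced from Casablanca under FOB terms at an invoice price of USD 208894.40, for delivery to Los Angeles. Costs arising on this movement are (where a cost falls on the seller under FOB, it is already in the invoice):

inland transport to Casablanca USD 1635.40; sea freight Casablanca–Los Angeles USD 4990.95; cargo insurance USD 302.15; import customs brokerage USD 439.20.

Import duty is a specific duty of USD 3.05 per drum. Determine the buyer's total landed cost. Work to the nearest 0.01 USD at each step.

FOB: the seller bears costs until goods are on board at the origin port; the buyer bears freight, insurance and all costs thereafter.
Already in the invoice (seller's account under FOB): inland to port — exclude.
CIF value = FOB price + freight + insurance = 208894.40 + 4990.95 + 302.15 = 214187.50
Import duty = 1090 × 3.05 = 3324.50
Buyer bears: freight 4990.95 + insurance 302.15 + brokerage 439.20 + duty 3324.50 = 9056.80
Landed cost = invoice 208894.40 + 9056.80 = 217951.20

Total landed cost: USD 217951.20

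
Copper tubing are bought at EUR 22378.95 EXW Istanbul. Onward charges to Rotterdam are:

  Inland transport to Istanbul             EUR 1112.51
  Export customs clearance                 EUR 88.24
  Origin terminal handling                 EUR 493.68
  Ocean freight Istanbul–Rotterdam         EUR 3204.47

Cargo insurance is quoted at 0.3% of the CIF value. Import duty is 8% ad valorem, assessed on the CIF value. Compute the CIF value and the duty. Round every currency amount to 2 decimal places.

CIF value: EUR 27359.93; import duty: EUR 2188.79

Let C be the CIF value. C = EXW price + pre-shipment costs + freight + 0.3% × C
C − 0.3% × C = 22378.95 + 1112.51 + 88.24 + 493.68 + 3204.47
0.997 × C = 27277.85
C = 27277.85 / 0.997 = 27359.93
Insurance premium = 0.3% × 27359.93 = 82.08
Import duty = 27359.93 × 8% = 2188.79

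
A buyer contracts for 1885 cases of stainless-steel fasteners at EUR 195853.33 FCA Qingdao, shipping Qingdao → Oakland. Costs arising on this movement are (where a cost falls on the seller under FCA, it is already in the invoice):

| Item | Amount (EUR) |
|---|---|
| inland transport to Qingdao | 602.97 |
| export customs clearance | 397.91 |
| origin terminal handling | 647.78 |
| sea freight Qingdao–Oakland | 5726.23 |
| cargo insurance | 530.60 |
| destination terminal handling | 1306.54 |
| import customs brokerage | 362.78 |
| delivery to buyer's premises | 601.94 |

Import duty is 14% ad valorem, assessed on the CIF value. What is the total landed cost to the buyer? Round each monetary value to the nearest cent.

FCA: the seller delivers export-cleared goods to the carrier; the buyer bears costs from that point.
Already in the invoice (seller's account under FCA): inland to port, export clearance — exclude.
CIF value = FCA price + origin terminal + freight + insurance = 195853.33 + 647.78 + 5726.23 + 530.60 = 202757.94
Import duty = 202757.94 × 14% = 28386.11
Buyer bears: origin terminal 647.78 + freight 5726.23 + insurance 530.60 + destination terminal 1306.54 + brokerage 362.78 + delivery 601.94 + duty 28386.11 = 37561.98
Landed cost = invoice 195853.33 + 37561.98 = 233415.31

Total landed cost: EUR 233415.31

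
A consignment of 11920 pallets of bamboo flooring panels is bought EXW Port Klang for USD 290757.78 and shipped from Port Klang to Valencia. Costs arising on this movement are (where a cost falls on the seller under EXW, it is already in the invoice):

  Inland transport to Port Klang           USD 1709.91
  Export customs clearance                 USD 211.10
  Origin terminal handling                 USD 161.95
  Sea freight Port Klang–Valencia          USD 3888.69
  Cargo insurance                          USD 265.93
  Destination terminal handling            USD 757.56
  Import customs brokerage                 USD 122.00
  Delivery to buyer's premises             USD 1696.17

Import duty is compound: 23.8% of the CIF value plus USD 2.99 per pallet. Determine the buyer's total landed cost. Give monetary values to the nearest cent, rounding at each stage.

EXW: the seller makes goods available at their premises; the buyer bears all onward costs.
CIF value = EXW price + inland to port + export clearance + origin terminal + freight + insurance = 290757.78 + 1709.91 + 211.10 + 161.95 + 3888.69 + 265.93 = 296995.36
Ad valorem component: 296995.36 × 23.8% = 70684.90
Specific component: 11920 × 2.99 = 35640.80
Import duty = 70684.90 + 35640.80 = 106325.70
Buyer bears: inland to port 1709.91 + export clearance 211.10 + origin terminal 161.95 + freight 3888.69 + insurance 265.93 + destination terminal 757.56 + brokerage 122.00 + delivery 1696.17 + duty 106325.70 = 115139.01
Landed cost = invoice 290757.78 + 115139.01 = 405896.79

Total landed cost: USD 405896.79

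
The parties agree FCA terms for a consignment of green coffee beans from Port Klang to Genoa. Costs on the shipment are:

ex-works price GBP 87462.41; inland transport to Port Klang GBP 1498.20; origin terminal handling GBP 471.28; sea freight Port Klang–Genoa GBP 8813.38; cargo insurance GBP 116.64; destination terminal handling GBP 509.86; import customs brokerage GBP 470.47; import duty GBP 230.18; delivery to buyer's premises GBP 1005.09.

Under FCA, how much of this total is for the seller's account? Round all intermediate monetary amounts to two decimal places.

FCA: the seller delivers export-cleared goods to the carrier; the buyer bears costs from that point.
Seller's account: goods 87462.41 + inland to port 1498.20 = 88960.61
Buyer's account: origin terminal 471.28 + freight 8813.38 + insurance 116.64 + destination terminal 509.86 + brokerage 470.47 + duty 230.18 + delivery 1005.09 = 11616.90

Seller's account: GBP 88960.61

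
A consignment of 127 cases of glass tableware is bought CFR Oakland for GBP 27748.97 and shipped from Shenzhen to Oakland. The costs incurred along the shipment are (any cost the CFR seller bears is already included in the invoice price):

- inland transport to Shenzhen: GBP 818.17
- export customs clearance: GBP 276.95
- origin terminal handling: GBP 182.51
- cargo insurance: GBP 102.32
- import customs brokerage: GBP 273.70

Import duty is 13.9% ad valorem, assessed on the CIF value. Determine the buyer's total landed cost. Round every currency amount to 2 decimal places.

CFR: the seller pays costs through ocean freight to the destination port, but not insurance.
Already in the invoice (seller's account under CFR): inland to port, export clearance, origin terminal — exclude.
CIF value = CFR price + insurance = 27748.97 + 102.32 = 27851.29
Import duty = 27851.29 × 13.9% = 3871.33
Buyer bears: insurance 102.32 + brokerage 273.70 + duty 3871.33 = 4247.35
Landed cost = invoice 27748.97 + 4247.35 = 31996.32

Total landed cost: GBP 31996.32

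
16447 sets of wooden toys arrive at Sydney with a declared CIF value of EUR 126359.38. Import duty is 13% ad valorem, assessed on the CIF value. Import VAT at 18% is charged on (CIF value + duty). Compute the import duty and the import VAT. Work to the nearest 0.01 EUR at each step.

Import duty = 126359.38 × 13% = 16426.72
VAT base = CIF + duty = 126359.38 + 16426.72 = 142786.10
Import VAT = 142786.10 × 18% = 25701.50

Import duty: EUR 16426.72; import VAT: EUR 25701.50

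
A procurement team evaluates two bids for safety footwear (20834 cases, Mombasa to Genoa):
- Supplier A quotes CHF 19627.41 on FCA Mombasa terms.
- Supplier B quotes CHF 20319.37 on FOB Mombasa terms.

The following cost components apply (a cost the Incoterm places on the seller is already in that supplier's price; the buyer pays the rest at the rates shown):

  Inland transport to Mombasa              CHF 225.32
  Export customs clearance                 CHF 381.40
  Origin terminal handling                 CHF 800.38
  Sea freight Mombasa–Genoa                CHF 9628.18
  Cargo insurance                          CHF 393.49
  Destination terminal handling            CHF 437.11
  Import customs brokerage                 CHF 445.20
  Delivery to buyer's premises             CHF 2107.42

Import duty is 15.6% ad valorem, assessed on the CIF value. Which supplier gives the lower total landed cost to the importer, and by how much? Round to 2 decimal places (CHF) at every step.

Supplier A (FCA):
CIF value = FCA price + origin terminal + freight + insurance = 19627.41 + 800.38 + 9628.18 + 393.49 = 30449.46
Import duty = 30449.46 × 15.6% = 4750.12
Buyer bears (A): 800.38 + 9628.18 + 393.49 + 437.11 + 445.20 + 2107.42 = 13811.78
Landed cost (A) = invoice 19627.41 + 13811.78 + duty 4750.12 = 38189.31
Supplier B (FOB):
CIF value = FOB price + freight + insurance = 20319.37 + 9628.18 + 393.49 = 30341.04
Import duty = 30341.04 × 15.6% = 4733.20
Buyer bears (B): 9628.18 + 393.49 + 437.11 + 445.20 + 2107.42 = 13011.40
Landed cost (B) = invoice 20319.37 + 13011.40 + duty 4733.20 = 38063.97
Difference = |38189.31 − 38063.97| = 125.34

Supplier B is cheaper by CHF 125.34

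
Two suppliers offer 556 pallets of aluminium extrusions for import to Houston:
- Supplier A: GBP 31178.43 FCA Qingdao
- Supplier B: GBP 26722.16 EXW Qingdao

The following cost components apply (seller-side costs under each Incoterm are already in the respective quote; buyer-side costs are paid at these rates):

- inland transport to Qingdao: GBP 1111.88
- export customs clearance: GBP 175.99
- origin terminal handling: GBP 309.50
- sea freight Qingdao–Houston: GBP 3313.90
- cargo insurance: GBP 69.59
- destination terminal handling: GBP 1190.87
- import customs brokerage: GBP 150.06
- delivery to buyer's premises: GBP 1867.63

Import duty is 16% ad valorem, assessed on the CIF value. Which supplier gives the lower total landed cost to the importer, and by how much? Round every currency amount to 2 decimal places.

Supplier A (FCA):
CIF value = FCA price + origin terminal + freight + insurance = 31178.43 + 309.50 + 3313.90 + 69.59 = 34871.42
Import duty = 34871.42 × 16% = 5579.43
Buyer bears (A): 309.50 + 3313.90 + 69.59 + 1190.87 + 150.06 + 1867.63 = 6901.55
Landed cost (A) = invoice 31178.43 + 6901.55 + duty 5579.43 = 43659.41
Supplier B (EXW):
CIF value = EXW price + inland to port + export clearance + origin terminal + freight + insurance = 26722.16 + 1111.88 + 175.99 + 309.50 + 3313.90 + 69.59 = 31703.02
Import duty = 31703.02 × 16% = 5072.48
Buyer bears (B): 1111.88 + 175.99 + 309.50 + 3313.90 + 69.59 + 1190.87 + 150.06 + 1867.63 = 8189.42
Landed cost (B) = invoice 26722.16 + 8189.42 + duty 5072.48 = 39984.06
Difference = |43659.41 − 39984.06| = 3675.35

Supplier B is cheaper by GBP 3675.35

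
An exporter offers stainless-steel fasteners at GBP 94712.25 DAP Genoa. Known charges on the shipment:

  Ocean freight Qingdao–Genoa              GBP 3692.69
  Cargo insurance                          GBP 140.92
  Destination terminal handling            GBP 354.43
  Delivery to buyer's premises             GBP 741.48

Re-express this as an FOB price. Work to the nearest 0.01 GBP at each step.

FOB price: GBP 89782.73

From DAP to FOB, the seller no longer bears: freight, insurance, destination terminal, delivery.
FOB price = 94712.25 − 3692.69 − 140.92 − 354.43 − 741.48 = 89782.73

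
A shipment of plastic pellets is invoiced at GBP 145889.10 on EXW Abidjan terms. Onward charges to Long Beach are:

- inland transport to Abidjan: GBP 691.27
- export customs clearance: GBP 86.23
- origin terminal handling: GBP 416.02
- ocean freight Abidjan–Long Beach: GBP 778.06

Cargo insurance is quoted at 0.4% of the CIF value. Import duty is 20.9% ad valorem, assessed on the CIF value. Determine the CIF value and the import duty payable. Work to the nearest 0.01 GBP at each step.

Let C be the CIF value. C = EXW price + pre-shipment costs + freight + 0.4% × C
C − 0.4% × C = 145889.10 + 691.27 + 86.23 + 416.02 + 778.06
0.996 × C = 147860.68
C = 147860.68 / 0.996 = 148454.50
Insurance premium = 0.4% × 148454.50 = 593.82
Import duty = 148454.50 × 20.9% = 31026.99

CIF value: GBP 148454.50; import duty: GBP 31026.99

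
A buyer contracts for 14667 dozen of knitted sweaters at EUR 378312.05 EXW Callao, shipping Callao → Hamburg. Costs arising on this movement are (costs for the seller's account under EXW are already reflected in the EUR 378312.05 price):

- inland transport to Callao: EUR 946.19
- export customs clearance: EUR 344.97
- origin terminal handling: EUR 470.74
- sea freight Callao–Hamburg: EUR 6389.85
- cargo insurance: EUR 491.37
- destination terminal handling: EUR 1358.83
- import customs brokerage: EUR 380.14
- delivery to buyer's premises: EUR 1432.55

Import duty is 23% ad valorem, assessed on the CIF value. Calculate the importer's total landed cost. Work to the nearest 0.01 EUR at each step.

Total landed cost: EUR 479126.38

EXW: the seller makes goods available at their premises; the buyer bears all onward costs.
CIF value = EXW price + inland to port + export clearance + origin terminal + freight + insurance = 378312.05 + 946.19 + 344.97 + 470.74 + 6389.85 + 491.37 = 386955.17
Import duty = 386955.17 × 23% = 88999.69
Buyer bears: inland to port 946.19 + export clearance 344.97 + origin terminal 470.74 + freight 6389.85 + insurance 491.37 + destination terminal 1358.83 + brokerage 380.14 + delivery 1432.55 + duty 88999.69 = 100814.33
Landed cost = invoice 378312.05 + 100814.33 = 479126.38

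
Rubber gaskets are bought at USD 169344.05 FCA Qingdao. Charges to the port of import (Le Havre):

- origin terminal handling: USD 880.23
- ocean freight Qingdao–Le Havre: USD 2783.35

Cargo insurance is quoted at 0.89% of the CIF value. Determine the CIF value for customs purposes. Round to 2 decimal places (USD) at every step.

Let C be the CIF value. C = FCA price + pre-shipment costs + freight + 0.89% × C
C − 0.89% × C = 169344.05 + 880.23 + 2783.35
0.9911 × C = 173007.63
C = 173007.63 / 0.9911 = 174561.22
Insurance premium = 0.89% × 174561.22 = 1553.59

CIF value: USD 174561.22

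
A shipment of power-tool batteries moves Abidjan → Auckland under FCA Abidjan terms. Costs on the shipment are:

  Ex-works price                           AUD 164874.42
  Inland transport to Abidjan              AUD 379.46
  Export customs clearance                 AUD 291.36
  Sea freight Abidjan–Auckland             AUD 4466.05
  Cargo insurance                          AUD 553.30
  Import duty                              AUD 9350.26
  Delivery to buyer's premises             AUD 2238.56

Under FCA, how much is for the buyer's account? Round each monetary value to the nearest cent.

Buyer's account: AUD 16608.17

FCA: the seller delivers export-cleared goods to the carrier; the buyer bears costs from that point.
Seller's account: goods 164874.42 + inland to port 379.46 + export clearance 291.36 = 165545.24
Buyer's account: freight 4466.05 + insurance 553.30 + duty 9350.26 + delivery 2238.56 = 16608.17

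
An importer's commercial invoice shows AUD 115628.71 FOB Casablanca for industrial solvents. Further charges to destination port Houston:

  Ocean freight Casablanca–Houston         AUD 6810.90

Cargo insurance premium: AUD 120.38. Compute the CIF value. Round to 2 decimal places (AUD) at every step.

CIF value: AUD 122559.99

CIF = FOB price + freight + insurance
CIF = 115628.71 + 6810.90 + 120.38 = 122559.99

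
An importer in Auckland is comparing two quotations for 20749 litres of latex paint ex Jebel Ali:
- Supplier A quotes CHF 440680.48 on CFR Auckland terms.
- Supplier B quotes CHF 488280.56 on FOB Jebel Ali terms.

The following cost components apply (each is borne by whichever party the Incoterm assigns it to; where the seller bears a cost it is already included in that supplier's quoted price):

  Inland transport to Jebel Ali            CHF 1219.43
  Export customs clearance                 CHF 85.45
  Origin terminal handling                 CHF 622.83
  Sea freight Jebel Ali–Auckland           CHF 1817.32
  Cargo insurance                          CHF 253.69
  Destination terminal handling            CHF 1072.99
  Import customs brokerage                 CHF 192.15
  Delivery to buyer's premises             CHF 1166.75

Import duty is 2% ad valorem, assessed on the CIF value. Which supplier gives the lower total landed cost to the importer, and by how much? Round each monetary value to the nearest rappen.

Supplier A (CFR):
CIF value = CFR price + insurance = 440680.48 + 253.69 = 440934.17
Import duty = 440934.17 × 2% = 8818.68
Buyer bears (A): 253.69 + 1072.99 + 192.15 + 1166.75 = 2685.58
Landed cost (A) = invoice 440680.48 + 2685.58 + duty 8818.68 = 452184.74
Supplier B (FOB):
CIF value = FOB price + freight + insurance = 488280.56 + 1817.32 + 253.69 = 490351.57
Import duty = 490351.57 × 2% = 9807.03
Buyer bears (B): 1817.32 + 253.69 + 1072.99 + 192.15 + 1166.75 = 4502.90
Landed cost (B) = invoice 488280.56 + 4502.90 + duty 9807.03 = 502590.49
Difference = |452184.74 − 502590.49| = 50405.75

Supplier A is cheaper by CHF 50405.75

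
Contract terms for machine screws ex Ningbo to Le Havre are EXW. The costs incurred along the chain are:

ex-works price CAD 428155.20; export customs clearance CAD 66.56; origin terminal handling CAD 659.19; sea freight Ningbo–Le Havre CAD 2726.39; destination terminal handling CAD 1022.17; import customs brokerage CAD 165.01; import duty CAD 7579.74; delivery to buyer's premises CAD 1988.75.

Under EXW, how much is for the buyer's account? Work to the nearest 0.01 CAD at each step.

EXW: the seller makes goods available at their premises; the buyer bears all onward costs.
Seller's account: goods 428155.20 = 428155.20
Buyer's account: export clearance 66.56 + origin terminal 659.19 + freight 2726.39 + destination terminal 1022.17 + brokerage 165.01 + duty 7579.74 + delivery 1988.75 = 14207.81

Buyer's account: CAD 14207.81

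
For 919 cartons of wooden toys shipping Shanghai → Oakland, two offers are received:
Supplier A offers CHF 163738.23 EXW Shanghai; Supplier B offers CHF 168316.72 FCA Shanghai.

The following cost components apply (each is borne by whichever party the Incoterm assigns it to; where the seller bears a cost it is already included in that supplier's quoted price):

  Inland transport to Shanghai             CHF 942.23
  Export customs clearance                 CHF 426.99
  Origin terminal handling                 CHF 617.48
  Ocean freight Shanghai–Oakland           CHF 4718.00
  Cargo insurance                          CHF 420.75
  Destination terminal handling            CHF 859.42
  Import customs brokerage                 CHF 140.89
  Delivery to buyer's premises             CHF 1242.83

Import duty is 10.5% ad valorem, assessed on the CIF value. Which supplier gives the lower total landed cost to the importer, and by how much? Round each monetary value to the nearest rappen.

Supplier A (EXW):
CIF value = EXW price + inland to port + export clearance + origin terminal + freight + insurance = 163738.23 + 942.23 + 426.99 + 617.48 + 4718.00 + 420.75 = 170863.68
Import duty = 170863.68 × 10.5% = 17940.69
Buyer bears (A): 942.23 + 426.99 + 617.48 + 4718.00 + 420.75 + 859.42 + 140.89 + 1242.83 = 9368.59
Landed cost (A) = invoice 163738.23 + 9368.59 + duty 17940.69 = 191047.51
Supplier B (FCA):
CIF value = FCA price + origin terminal + freight + insurance = 168316.72 + 617.48 + 4718.00 + 420.75 = 174072.95
Import duty = 174072.95 × 10.5% = 18277.66
Buyer bears (B): 617.48 + 4718.00 + 420.75 + 859.42 + 140.89 + 1242.83 = 7999.37
Landed cost (B) = invoice 168316.72 + 7999.37 + duty 18277.66 = 194593.75
Difference = |191047.51 − 194593.75| = 3546.24

Supplier A is cheaper by CHF 3546.24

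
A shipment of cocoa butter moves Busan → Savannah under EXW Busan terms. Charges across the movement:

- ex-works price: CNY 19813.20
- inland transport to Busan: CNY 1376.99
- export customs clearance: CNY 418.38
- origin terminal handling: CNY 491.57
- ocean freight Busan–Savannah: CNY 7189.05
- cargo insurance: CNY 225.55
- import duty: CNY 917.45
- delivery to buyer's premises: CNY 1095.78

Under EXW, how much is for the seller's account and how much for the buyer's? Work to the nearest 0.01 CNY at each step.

EXW: the seller makes goods available at their premises; the buyer bears all onward costs.
Seller's account: goods 19813.20 = 19813.20
Buyer's account: inland to port 1376.99 + export clearance 418.38 + origin terminal 491.57 + freight 7189.05 + insurance 225.55 + duty 917.45 + delivery 1095.78 = 11714.77

Seller: CNY 19813.20; buyer: CNY 11714.77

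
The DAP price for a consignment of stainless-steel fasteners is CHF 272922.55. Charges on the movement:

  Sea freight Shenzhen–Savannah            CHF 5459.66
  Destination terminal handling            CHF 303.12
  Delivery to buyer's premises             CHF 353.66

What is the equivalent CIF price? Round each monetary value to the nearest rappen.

Not relevant to the conversion: freight — on the seller under both DAP and CIF; already in the DAP price and stays in the CIF price.
From DAP to CIF, the seller no longer bears: destination terminal, delivery.
CIF price = 272922.55 − 303.12 − 353.66 = 272265.77

CIF price: CHF 272265.77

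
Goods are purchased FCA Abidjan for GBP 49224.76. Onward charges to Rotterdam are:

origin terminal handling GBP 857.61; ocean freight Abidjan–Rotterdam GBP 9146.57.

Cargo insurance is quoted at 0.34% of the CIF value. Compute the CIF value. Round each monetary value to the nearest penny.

Let C be the CIF value. C = FCA price + pre-shipment costs + freight + 0.34% × C
C − 0.34% × C = 49224.76 + 857.61 + 9146.57
0.9966 × C = 59228.94
C = 59228.94 / 0.9966 = 59431.01
Insurance premium = 0.34% × 59431.01 = 202.07

CIF value: GBP 59431.01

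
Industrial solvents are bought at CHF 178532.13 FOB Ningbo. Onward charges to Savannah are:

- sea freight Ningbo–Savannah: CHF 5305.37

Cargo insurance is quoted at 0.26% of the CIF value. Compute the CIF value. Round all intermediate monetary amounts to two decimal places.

CIF value: CHF 184316.72

Let C be the CIF value. C = FOB price + freight + 0.26% × C
C − 0.26% × C = 178532.13 + 5305.37
0.9974 × C = 183837.50
C = 183837.50 / 0.9974 = 184316.72
Insurance premium = 0.26% × 184316.72 = 479.22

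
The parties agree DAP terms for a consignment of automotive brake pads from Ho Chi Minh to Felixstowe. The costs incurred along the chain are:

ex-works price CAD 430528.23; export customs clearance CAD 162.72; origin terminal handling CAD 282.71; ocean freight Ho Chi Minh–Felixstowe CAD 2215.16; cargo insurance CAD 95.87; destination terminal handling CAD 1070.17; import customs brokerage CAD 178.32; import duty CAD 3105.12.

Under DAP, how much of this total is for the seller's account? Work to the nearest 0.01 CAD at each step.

DAP: the seller bears all costs to the named destination except import duty and clearance.
Seller's account: goods 430528.23 + export clearance 162.72 + origin terminal 282.71 + freight 2215.16 + insurance 95.87 + destination terminal 1070.17 = 434354.86
Buyer's account: brokerage 178.32 + duty 3105.12 = 3283.44

Seller's account: CAD 434354.86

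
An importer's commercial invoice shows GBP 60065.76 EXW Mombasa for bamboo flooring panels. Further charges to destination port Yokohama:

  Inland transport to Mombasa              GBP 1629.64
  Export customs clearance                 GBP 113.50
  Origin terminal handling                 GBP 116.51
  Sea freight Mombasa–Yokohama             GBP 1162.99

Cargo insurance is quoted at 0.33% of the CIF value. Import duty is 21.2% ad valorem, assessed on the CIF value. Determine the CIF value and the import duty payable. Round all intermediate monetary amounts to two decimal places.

Let C be the CIF value. C = EXW price + pre-shipment costs + freight + 0.33% × C
C − 0.33% × C = 60065.76 + 1629.64 + 113.50 + 116.51 + 1162.99
0.9967 × C = 63088.40
C = 63088.40 / 0.9967 = 63297.28
Insurance premium = 0.33% × 63297.28 = 208.88
Import duty = 63297.28 × 21.2% = 13419.02

CIF value: GBP 63297.28; import duty: GBP 13419.02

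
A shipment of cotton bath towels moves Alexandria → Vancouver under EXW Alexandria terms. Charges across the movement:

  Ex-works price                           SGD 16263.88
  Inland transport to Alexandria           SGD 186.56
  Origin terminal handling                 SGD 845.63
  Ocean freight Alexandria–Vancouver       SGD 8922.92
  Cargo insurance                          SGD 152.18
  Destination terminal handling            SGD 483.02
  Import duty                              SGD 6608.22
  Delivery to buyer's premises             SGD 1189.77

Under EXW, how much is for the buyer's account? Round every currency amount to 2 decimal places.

Buyer's account: SGD 18388.30

EXW: the seller makes goods available at their premises; the buyer bears all onward costs.
Seller's account: goods 16263.88 = 16263.88
Buyer's account: inland to port 186.56 + origin terminal 845.63 + freight 8922.92 + insurance 152.18 + destination terminal 483.02 + duty 6608.22 + delivery 1189.77 = 18388.30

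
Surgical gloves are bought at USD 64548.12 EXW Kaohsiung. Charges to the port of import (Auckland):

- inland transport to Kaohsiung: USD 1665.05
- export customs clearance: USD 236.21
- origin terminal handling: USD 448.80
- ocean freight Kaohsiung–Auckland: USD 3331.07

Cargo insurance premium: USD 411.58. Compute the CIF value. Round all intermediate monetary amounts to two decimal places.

CIF = EXW price + pre-shipment costs + freight + insurance
CIF = 64548.12 + 1665.05 + 236.21 + 448.80 + 3331.07 + 411.58 = 70640.83

CIF value: USD 70640.83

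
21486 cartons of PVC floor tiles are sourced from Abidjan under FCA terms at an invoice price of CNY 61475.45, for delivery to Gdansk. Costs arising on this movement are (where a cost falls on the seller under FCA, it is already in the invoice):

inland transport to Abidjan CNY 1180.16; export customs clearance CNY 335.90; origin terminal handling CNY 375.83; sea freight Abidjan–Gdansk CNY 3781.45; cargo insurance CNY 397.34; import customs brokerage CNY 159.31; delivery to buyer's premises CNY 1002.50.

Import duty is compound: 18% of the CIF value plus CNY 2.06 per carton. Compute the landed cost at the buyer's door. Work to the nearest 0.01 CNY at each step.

FCA: the seller delivers export-cleared goods to the carrier; the buyer bears costs from that point.
Already in the invoice (seller's account under FCA): inland to port, export clearance — exclude.
CIF value = FCA price + origin terminal + freight + insurance = 61475.45 + 375.83 + 3781.45 + 397.34 = 66030.07
Ad valorem component: 66030.07 × 18% = 11885.41
Specific component: 21486 × 2.06 = 44261.16
Import duty = 11885.41 + 44261.16 = 56146.57
Buyer bears: origin terminal 375.83 + freight 3781.45 + insurance 397.34 + brokerage 159.31 + delivery 1002.50 + duty 56146.57 = 61863.00
Landed cost = invoice 61475.45 + 61863.00 = 123338.45

Total landed cost: CNY 123338.45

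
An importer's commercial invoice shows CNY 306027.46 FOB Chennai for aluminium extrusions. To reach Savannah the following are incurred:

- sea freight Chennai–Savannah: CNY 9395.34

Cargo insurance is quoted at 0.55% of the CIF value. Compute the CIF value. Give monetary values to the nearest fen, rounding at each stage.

CIF value: CNY 317167.22

Let C be the CIF value. C = FOB price + freight + 0.55% × C
C − 0.55% × C = 306027.46 + 9395.34
0.9945 × C = 315422.80
C = 315422.80 / 0.9945 = 317167.22
Insurance premium = 0.55% × 317167.22 = 1744.42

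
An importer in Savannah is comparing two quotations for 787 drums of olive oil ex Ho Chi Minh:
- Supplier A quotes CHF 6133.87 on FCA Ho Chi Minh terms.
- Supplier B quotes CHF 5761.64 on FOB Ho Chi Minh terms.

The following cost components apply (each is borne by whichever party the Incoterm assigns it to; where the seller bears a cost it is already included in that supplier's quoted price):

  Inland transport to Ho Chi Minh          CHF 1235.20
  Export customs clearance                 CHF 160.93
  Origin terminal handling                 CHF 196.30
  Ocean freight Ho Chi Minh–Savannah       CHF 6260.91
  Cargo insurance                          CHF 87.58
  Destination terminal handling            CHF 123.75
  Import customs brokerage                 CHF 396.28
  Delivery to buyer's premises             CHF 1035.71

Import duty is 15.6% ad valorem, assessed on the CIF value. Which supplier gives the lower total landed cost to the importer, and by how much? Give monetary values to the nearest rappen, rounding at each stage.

Supplier B is cheaper by CHF 657.22

Supplier A (FCA):
CIF value = FCA price + origin terminal + freight + insurance = 6133.87 + 196.30 + 6260.91 + 87.58 = 12678.66
Import duty = 12678.66 × 15.6% = 1977.87
Buyer bears (A): 196.30 + 6260.91 + 87.58 + 123.75 + 396.28 + 1035.71 = 8100.53
Landed cost (A) = invoice 6133.87 + 8100.53 + duty 1977.87 = 16212.27
Supplier B (FOB):
CIF value = FOB price + freight + insurance = 5761.64 + 6260.91 + 87.58 = 12110.13
Import duty = 12110.13 × 15.6% = 1889.18
Buyer bears (B): 6260.91 + 87.58 + 123.75 + 396.28 + 1035.71 = 7904.23
Landed cost (B) = invoice 5761.64 + 7904.23 + duty 1889.18 = 15555.05
Difference = |16212.27 − 15555.05| = 657.22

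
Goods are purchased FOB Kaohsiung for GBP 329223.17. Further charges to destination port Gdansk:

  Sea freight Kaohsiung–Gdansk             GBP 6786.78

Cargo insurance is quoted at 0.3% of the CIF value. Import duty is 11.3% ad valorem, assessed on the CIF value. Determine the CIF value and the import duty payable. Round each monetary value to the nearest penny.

CIF value: GBP 337021.01; import duty: GBP 38083.37

Let C be the CIF value. C = FOB price + freight + 0.3% × C
C − 0.3% × C = 329223.17 + 6786.78
0.997 × C = 336009.95
C = 336009.95 / 0.997 = 337021.01
Insurance premium = 0.3% × 337021.01 = 1011.06
Import duty = 337021.01 × 11.3% = 38083.37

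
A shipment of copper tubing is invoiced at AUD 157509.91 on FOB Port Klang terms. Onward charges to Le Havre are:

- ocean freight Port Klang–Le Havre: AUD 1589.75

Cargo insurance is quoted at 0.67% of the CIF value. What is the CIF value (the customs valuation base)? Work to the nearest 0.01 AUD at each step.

CIF value: AUD 160172.82

Let C be the CIF value. C = FOB price + freight + 0.67% × C
C − 0.67% × C = 157509.91 + 1589.75
0.9933 × C = 159099.66
C = 159099.66 / 0.9933 = 160172.82
Insurance premium = 0.67% × 160172.82 = 1073.16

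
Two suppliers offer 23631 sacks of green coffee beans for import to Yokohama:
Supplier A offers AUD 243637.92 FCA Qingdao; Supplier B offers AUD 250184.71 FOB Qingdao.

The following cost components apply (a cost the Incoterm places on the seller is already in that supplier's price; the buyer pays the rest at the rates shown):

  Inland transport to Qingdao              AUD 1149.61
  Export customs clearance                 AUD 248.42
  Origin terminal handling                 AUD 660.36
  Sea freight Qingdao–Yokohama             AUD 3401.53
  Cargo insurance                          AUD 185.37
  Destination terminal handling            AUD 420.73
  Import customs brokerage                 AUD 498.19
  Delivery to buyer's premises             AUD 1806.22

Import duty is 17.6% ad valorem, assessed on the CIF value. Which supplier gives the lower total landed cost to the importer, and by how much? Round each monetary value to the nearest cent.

Supplier A (FCA):
CIF value = FCA price + origin terminal + freight + insurance = 243637.92 + 660.36 + 3401.53 + 185.37 = 247885.18
Import duty = 247885.18 × 17.6% = 43627.79
Buyer bears (A): 660.36 + 3401.53 + 185.37 + 420.73 + 498.19 + 1806.22 = 6972.40
Landed cost (A) = invoice 243637.92 + 6972.40 + duty 43627.79 = 294238.11
Supplier B (FOB):
CIF value = FOB price + freight + insurance = 250184.71 + 3401.53 + 185.37 = 253771.61
Import duty = 253771.61 × 17.6% = 44663.80
Buyer bears (B): 3401.53 + 185.37 + 420.73 + 498.19 + 1806.22 = 6312.04
Landed cost (B) = invoice 250184.71 + 6312.04 + duty 44663.80 = 301160.55
Difference = |294238.11 − 301160.55| = 6922.44

Supplier A is cheaper by AUD 6922.44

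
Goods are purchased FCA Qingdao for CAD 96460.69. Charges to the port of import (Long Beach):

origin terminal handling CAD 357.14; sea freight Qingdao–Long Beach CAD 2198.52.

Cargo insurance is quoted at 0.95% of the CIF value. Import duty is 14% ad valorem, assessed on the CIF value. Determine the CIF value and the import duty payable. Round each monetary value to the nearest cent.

Let C be the CIF value. C = FCA price + pre-shipment costs + freight + 0.95% × C
C − 0.95% × C = 96460.69 + 357.14 + 2198.52
0.9905 × C = 99016.35
C = 99016.35 / 0.9905 = 99966.03
Insurance premium = 0.95% × 99966.03 = 949.68
Import duty = 99966.03 × 14% = 13995.24

CIF value: CAD 99966.03; import duty: CAD 13995.24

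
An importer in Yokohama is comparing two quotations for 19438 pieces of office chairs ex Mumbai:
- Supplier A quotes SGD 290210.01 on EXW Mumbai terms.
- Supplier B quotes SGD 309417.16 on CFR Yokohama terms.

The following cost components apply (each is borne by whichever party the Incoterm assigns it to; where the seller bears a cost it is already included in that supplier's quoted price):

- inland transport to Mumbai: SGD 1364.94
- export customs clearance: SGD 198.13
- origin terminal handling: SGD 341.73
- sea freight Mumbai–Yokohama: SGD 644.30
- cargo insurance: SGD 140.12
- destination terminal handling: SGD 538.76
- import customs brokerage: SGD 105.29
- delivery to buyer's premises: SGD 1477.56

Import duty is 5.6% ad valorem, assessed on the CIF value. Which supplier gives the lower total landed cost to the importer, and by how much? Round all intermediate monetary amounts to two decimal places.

Supplier A is cheaper by SGD 17590.90

Supplier A (EXW):
CIF value = EXW price + inland to port + export clearance + origin terminal + freight + insurance = 290210.01 + 1364.94 + 198.13 + 341.73 + 644.30 + 140.12 = 292899.23
Import duty = 292899.23 × 5.6% = 16402.36
Buyer bears (A): 1364.94 + 198.13 + 341.73 + 644.30 + 140.12 + 538.76 + 105.29 + 1477.56 = 4810.83
Landed cost (A) = invoice 290210.01 + 4810.83 + duty 16402.36 = 311423.20
Supplier B (CFR):
CIF value = CFR price + insurance = 309417.16 + 140.12 = 309557.28
Import duty = 309557.28 × 5.6% = 17335.21
Buyer bears (B): 140.12 + 538.76 + 105.29 + 1477.56 = 2261.73
Landed cost (B) = invoice 309417.16 + 2261.73 + duty 17335.21 = 329014.10
Difference = |311423.20 − 329014.10| = 17590.90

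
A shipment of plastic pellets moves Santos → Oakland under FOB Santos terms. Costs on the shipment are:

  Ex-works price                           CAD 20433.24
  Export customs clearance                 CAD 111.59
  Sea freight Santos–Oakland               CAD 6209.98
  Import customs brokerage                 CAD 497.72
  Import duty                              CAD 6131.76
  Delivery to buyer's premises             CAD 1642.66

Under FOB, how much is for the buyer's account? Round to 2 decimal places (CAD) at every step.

Buyer's account: CAD 14482.12

FOB: the seller bears costs until goods are on board at the origin port; the buyer bears freight, insurance and all costs thereafter.
Seller's account: goods 20433.24 + export clearance 111.59 = 20544.83
Buyer's account: freight 6209.98 + brokerage 497.72 + duty 6131.76 + delivery 1642.66 = 14482.12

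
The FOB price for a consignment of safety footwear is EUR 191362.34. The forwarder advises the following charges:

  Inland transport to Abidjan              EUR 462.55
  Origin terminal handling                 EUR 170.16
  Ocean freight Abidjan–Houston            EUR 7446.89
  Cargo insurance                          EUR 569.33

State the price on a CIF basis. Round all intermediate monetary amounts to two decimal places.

Not relevant to the conversion: origin terminal, inland to port — on the seller under both FOB and CIF; already in the FOB price and stays in the CIF price.
From FOB to CIF, the seller additionally bears: freight, insurance.
CIF price = 191362.34 + 7446.89 + 569.33 = 199378.56

CIF price: EUR 199378.56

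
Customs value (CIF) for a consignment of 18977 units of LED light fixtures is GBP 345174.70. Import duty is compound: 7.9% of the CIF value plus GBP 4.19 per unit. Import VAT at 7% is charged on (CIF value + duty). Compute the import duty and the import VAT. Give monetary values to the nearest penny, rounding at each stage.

Ad valorem component: 345174.70 × 7.9% = 27268.80
Specific component: 18977 × 4.19 = 79513.63
Import duty = 27268.80 + 79513.63 = 106782.43
VAT base = CIF + duty = 345174.70 + 106782.43 = 451957.13
Import VAT = 451957.13 × 7% = 31637.00

Import duty: GBP 106782.43; import VAT: GBP 31637.00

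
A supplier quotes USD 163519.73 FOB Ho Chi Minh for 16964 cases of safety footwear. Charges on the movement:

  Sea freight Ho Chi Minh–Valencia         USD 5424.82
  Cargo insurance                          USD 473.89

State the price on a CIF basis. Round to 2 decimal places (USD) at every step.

CIF price: USD 169418.44

From FOB to CIF, the seller additionally bears: freight, insurance.
CIF price = 163519.73 + 5424.82 + 473.89 = 169418.44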